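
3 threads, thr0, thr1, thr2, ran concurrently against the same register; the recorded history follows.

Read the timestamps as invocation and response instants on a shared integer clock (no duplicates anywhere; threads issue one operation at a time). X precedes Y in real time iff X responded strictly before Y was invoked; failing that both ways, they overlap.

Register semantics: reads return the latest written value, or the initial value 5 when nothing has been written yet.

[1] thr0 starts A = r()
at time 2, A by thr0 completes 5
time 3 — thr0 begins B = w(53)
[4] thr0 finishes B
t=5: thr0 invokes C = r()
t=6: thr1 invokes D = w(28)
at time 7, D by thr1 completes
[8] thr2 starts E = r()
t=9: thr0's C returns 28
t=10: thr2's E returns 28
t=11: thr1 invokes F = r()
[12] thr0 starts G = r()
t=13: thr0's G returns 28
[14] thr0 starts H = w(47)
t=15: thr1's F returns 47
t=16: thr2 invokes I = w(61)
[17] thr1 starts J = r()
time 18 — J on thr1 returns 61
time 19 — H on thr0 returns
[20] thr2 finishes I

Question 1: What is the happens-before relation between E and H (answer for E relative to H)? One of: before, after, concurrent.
E spans [8,10], H spans [14,19]
resp(E)=10 < inv(H)=14

before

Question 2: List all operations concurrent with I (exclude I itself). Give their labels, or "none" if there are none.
I spans [16,20]: anything still running between times 16 and 20 counts as concurrent
A [1,2]: before
B [3,4]: before
C [5,9]: before
D [6,7]: before
E [8,10]: before
F [11,15]: before
G [12,13]: before
H [14,19]: concurrent
J [17,18]: concurrent

H, J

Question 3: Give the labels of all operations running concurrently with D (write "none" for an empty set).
D spans [6,7]; an op avoiding the whole window 6..7 is ordered, any other is concurrent
A [1,2]: before
B [3,4]: before
C [5,9]: concurrent
E [8,10]: after
F [11,15]: after
G [12,13]: after
H [14,19]: after
I [16,20]: after
J [17,18]: after

C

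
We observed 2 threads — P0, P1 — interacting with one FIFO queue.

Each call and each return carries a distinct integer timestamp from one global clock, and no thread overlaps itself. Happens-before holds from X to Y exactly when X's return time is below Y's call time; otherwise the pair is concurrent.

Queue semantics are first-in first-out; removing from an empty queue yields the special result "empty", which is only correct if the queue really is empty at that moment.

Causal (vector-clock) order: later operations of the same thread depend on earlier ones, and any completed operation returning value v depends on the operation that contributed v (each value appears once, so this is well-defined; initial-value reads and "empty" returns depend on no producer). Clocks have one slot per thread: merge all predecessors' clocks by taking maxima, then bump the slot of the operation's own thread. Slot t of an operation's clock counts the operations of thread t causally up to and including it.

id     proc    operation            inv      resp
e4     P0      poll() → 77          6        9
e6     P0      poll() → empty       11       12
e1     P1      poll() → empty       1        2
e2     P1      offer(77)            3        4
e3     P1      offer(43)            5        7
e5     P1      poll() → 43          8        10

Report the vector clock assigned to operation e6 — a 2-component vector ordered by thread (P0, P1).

e1, invoked 1, has no incoming edges; only P1's bump applies → (0, 1)
e2, invoked 3, takes VC(e1)=(0, 1) under max, adds 1 for P1 → (0, 2)
e3, invoked 5, takes VC(e2)=(0, 2) under max, adds 1 for P1 → (0, 3)
e4, invoked 6, takes VC(e2)=(0, 2) under max, adds 1 for P0 → (1, 2)
e5, invoked 8, takes VC(e3)=(0, 3) under max, adds 1 for P1 → (0, 4)
e6, invoked 11, takes VC(e4)=(1, 2) under max, adds 1 for P0 → (2, 2)
target: VC(e6) = (2, 2)

(2, 2)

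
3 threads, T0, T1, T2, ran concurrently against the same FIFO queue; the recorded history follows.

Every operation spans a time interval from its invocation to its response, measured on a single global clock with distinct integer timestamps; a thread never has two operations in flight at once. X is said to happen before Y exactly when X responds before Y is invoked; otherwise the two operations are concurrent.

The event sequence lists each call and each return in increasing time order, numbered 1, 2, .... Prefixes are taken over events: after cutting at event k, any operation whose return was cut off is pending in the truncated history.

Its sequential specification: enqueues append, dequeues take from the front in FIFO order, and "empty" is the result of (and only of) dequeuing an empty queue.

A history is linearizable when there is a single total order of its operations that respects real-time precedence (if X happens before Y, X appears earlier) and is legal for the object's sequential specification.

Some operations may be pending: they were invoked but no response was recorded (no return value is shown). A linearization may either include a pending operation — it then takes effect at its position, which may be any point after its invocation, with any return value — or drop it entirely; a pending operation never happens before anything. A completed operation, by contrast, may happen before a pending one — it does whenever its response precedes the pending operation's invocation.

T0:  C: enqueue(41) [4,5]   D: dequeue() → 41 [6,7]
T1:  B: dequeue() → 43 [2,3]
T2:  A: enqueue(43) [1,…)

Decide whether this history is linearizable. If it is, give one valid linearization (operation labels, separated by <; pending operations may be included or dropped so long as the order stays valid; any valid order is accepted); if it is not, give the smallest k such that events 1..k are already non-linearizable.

linearizable — witness: A < B < C < D

after step 1 (A enqueue(43) (pending, included)): queue <43>
after step 2 (B dequeue() → 43): queue <>
after step 3 (C enqueue(41)): queue <41>
after step 4 (D dequeue() → 41): queue <>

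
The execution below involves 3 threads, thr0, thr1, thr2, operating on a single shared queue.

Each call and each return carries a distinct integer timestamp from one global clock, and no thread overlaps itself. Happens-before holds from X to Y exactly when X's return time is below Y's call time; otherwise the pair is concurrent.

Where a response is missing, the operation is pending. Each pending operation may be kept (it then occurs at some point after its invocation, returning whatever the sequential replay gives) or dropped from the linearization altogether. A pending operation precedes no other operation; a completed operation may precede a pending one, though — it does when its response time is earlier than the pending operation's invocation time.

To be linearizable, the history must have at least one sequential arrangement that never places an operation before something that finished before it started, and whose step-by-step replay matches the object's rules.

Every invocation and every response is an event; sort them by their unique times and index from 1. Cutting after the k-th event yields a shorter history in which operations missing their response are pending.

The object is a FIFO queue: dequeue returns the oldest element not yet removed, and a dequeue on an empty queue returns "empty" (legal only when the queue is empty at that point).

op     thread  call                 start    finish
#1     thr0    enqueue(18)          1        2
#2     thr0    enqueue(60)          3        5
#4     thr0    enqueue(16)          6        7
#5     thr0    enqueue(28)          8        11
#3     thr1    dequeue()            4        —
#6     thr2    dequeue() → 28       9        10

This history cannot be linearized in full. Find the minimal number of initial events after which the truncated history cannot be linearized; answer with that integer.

10

events 1..9 are still linearizable — one witness is #1, #2, #3, #4:
1. #1 enqueue(18), leaving queue <18>
2. #2 enqueue(60), leaving queue <18,60>
3. #3 dequeue() (pending, included), leaving queue <60>
4. #4 enqueue(16), leaving queue <60,16>
event 10 — #6's response, time 10 — after it, nothing linearizes
include/drop combinations of the 2 pending operations (#3, #5) were all tried; none helps
one such order, #1, #2, #4, #6 (pending dropped), breaks at step 4 where #6 dequeue() → 28 is illegal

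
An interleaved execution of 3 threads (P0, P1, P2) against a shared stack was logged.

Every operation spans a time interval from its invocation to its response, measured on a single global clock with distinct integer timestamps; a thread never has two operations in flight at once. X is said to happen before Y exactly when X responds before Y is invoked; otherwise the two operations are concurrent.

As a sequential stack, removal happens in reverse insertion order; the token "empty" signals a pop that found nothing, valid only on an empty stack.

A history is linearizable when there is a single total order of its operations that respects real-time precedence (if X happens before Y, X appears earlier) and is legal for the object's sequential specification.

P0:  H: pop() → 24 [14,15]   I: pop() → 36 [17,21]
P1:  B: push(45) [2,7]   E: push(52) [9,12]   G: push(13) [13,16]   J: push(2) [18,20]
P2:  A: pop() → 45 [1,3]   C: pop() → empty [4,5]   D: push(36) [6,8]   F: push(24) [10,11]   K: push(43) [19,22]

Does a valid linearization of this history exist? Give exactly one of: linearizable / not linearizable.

already the first 21 events (up to I's response at time 21) admit no linearization; the first 20 still do
every one of the 32 real-time-consistent orders over 10 completed stack ops fails the sequential spec
no escape via the 1 pending operation (K): every completion choice fails
for example A, B, C, D, E, F, G, H, I, J (pending dropped) fails at step 1: A pop() → 45 is not legal there
for example A, B, C, D, E, F, G, H, J, I (pending dropped) fails at step 1: A pop() → 45 is not legal there

not linearizable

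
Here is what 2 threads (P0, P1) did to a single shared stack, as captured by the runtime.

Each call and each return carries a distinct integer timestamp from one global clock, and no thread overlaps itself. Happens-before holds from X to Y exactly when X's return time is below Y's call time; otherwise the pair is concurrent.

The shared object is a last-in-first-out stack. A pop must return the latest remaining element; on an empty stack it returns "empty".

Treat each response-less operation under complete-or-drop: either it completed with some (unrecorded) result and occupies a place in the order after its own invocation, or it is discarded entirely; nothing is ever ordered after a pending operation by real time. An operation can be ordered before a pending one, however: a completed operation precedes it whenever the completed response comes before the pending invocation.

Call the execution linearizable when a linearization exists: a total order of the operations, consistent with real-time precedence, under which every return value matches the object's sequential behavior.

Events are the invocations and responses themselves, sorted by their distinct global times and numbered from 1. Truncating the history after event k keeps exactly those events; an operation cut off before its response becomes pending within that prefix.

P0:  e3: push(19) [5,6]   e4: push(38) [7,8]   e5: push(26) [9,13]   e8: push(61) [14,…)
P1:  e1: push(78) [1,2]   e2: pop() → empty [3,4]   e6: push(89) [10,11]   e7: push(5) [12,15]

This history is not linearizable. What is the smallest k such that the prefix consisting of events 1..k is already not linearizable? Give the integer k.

events 1..3 are linearizable, e.g. via e1:
after step 1 (e1 push(78)): stack <78>
include event 4 — e2 responding at 4 — and every candidate order breaks
sample order e1, e2 stalls at step 2 — e2 pop() → empty has no legal effect

4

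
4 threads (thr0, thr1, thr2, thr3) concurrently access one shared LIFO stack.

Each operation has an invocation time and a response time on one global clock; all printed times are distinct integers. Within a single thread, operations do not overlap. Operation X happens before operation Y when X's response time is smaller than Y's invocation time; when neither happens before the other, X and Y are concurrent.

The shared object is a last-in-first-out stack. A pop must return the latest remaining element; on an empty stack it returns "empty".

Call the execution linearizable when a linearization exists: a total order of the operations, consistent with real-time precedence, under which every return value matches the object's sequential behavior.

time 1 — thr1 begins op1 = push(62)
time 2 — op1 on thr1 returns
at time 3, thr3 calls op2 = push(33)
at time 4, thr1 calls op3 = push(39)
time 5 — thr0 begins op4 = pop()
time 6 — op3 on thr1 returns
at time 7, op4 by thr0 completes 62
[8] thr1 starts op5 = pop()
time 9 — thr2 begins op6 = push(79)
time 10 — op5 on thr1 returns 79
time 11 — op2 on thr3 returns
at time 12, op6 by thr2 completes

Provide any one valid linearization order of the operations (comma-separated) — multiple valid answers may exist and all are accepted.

op1, op4, op2, op3, op6, op5

step 1: op1 push(62) — stack <62>
step 2: op4 pop() → 62 — stack <>
step 3: op2 push(33) — stack <33>
step 4: op3 push(39) — stack <33,39>
step 5: op6 push(79) — stack <33,39,79>
step 6: op5 pop() → 79 — stack <33,39>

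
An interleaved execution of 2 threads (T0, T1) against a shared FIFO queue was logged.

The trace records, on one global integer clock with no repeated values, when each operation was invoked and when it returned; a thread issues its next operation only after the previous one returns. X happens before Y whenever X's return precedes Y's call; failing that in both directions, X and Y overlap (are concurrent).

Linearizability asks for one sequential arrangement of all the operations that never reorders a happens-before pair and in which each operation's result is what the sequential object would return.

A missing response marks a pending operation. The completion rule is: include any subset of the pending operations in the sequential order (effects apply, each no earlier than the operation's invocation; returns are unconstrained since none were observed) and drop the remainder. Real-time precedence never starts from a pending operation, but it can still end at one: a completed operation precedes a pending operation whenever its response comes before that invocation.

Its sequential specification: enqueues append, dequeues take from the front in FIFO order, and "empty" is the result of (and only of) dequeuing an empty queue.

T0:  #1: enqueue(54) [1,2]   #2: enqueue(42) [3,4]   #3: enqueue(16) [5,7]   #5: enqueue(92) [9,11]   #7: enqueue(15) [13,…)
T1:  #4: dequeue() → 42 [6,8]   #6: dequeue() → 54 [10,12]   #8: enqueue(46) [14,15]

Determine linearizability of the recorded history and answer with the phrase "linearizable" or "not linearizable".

not linearizable

already the first 8 events (up to #4's response at time 8) admit no linearization; the first 7 still do
every one of the 2 real-time-consistent orders over 4 completed FIFO queue ops fails the sequential spec
one such order, #1, #2, #3, #4, breaks at step 4 where #4 dequeue() → 42 is illegal
one such order, #1, #2, #4, #3, breaks at step 3 where #4 dequeue() → 42 is illegal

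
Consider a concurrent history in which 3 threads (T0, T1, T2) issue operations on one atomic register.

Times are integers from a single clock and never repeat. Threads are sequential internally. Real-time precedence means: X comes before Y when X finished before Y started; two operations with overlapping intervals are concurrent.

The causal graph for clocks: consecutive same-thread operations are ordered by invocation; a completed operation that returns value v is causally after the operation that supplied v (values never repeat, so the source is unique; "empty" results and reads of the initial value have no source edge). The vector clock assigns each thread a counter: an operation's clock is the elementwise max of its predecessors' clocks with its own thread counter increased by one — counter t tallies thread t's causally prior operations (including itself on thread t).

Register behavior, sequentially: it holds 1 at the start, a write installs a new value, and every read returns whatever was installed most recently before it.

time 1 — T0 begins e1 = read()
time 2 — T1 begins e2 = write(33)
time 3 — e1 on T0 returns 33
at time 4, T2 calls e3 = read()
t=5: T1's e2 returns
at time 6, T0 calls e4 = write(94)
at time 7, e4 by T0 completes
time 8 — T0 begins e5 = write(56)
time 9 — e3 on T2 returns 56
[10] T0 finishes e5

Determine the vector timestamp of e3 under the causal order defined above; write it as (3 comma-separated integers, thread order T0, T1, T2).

VC(e2, invoked at 2): no causal predecessors; +1 on T1 → (0, 1, 0)
e1, invoked 1, takes VC(e2)=(0, 1, 0) under max, adds 1 for T0 → (1, 1, 0)
e4, invoked 6, takes VC(e1)=(1, 1, 0) under max, adds 1 for T0 → (2, 1, 0)
e5, invoked 8, takes VC(e4)=(2, 1, 0) under max, adds 1 for T0 → (3, 1, 0)
e3, invoked 4, takes VC(e5)=(3, 1, 0) under max, adds 1 for T2 → (3, 1, 1)
target: VC(e3) = (3, 1, 1)

(3, 1, 1)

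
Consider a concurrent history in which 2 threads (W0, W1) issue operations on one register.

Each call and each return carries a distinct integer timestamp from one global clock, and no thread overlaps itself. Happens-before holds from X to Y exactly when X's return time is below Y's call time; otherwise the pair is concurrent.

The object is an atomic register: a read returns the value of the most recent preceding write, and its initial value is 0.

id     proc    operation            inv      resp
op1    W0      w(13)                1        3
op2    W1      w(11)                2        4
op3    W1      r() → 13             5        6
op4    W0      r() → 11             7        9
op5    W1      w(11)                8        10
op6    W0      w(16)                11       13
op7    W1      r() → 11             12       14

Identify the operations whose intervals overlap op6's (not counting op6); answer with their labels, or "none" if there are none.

op6 runs from 11 to 13; window-overlapping ops are concurrent
op1 [1,3]: before
op2 [2,4]: before
op3 [5,6]: before
op4 [7,9]: before
op5 [8,10]: before
op7 [12,14]: concurrent

op7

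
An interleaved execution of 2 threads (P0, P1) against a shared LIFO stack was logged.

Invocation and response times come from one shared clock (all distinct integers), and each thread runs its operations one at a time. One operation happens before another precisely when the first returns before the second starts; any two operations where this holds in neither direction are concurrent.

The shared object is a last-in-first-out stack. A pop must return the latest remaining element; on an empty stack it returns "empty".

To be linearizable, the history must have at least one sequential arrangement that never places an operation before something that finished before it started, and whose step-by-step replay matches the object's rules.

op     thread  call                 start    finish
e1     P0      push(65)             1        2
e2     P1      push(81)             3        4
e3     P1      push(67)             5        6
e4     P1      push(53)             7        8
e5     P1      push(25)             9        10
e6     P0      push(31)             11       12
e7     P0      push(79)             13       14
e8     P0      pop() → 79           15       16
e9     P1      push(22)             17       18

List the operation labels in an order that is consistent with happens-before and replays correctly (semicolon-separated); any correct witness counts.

after step 1 (e1 push(65)): stack <65>
after step 2 (e2 push(81)): stack <65,81>
after step 3 (e3 push(67)): stack <65,81,67>
after step 4 (e4 push(53)): stack <65,81,67,53>
after step 5 (e5 push(25)): stack <65,81,67,53,25>
after step 6 (e6 push(31)): stack <65,81,67,53,25,31>
after step 7 (e7 push(79)): stack <65,81,67,53,25,31,79>
after step 8 (e8 pop() → 79): stack <65,81,67,53,25,31>
after step 9 (e9 push(22)): stack <65,81,67,53,25,31,22>

e1; e2; e3; e4; e5; e6; e7; e8; e9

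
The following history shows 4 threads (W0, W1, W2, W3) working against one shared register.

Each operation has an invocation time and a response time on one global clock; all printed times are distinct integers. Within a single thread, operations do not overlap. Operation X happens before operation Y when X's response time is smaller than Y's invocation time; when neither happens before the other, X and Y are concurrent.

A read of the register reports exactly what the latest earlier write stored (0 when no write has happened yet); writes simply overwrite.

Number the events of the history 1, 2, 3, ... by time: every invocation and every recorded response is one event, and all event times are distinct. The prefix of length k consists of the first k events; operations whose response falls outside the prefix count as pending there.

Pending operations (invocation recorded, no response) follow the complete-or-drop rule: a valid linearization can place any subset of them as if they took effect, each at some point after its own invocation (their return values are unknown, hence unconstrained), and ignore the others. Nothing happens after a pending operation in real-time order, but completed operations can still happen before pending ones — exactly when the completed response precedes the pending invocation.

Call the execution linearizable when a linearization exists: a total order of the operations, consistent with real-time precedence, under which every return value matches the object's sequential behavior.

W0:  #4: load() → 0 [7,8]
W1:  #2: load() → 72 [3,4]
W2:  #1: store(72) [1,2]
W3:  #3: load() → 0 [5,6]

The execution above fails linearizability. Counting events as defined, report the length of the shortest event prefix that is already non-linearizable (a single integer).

one valid order for events 1..5 is #1, #2:
step 1: #1 store(72) — value 72
step 2: #2 load() → 72 — value 72
at event 6 (#3's time-6 response) nothing linearizes any more
e.g. #1, #2, #3: illegal at step 3, since #3 load() → 0 cannot apply there

6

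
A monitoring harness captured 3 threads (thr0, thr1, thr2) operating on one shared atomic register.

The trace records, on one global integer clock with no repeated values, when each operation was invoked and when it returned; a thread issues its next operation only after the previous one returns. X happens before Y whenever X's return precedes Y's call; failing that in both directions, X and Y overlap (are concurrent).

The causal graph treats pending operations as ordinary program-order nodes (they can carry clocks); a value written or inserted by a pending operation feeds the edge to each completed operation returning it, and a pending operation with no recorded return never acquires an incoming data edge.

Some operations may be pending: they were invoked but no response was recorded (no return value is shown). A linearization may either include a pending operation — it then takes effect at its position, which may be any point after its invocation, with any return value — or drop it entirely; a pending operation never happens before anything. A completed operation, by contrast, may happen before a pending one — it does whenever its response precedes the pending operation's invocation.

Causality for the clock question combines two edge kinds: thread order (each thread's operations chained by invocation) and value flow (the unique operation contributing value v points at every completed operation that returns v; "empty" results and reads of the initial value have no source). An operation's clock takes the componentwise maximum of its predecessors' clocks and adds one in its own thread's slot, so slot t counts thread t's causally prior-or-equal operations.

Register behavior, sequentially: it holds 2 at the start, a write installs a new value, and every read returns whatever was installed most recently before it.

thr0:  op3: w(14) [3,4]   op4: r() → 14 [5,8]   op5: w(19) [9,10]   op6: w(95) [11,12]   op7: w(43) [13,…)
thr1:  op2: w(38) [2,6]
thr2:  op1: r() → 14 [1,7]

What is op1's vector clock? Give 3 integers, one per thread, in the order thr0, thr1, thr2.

VC(op2, invoked at 2): no causal predecessors; +1 on thr1 → (0, 1, 0)
VC(op3, invoked at 3): no causal predecessors; +1 on thr0 → (1, 0, 0)
invoked at 1, op1 merges VC(op3)=(1, 0, 0) and bumps thr2's slot → (1, 0, 1)
invoked at 5, op4 merges VC(op3)=(1, 0, 0) and bumps thr0's slot → (2, 0, 0)
invoked at 9, op5 merges VC(op4)=(2, 0, 0) and bumps thr0's slot → (3, 0, 0)
invoked at 11, op6 merges VC(op5)=(3, 0, 0) and bumps thr0's slot → (4, 0, 0)
invoked at 13, op7 merges VC(op6)=(4, 0, 0) and bumps thr0's slot → (5, 0, 0)
target: VC(op1) = (1, 0, 1)

(1, 0, 1)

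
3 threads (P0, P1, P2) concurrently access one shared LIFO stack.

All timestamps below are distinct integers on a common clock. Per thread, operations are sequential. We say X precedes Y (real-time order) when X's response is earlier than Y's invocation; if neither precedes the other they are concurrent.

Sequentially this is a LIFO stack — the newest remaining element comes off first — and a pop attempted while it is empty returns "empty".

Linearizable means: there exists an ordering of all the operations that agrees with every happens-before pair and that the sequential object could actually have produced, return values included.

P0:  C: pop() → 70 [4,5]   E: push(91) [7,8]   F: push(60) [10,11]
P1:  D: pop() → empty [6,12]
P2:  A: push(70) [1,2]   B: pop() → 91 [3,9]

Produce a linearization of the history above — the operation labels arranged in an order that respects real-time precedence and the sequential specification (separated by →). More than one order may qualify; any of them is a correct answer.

step 1: A push(70) — stack <70>
step 2: C pop() → 70 — stack <>
step 3: D pop() → empty — stack <>
step 4: E push(91) — stack <91>
step 5: B pop() → 91 — stack <>
step 6: F push(60) — stack <60>

A → C → D → E → B → F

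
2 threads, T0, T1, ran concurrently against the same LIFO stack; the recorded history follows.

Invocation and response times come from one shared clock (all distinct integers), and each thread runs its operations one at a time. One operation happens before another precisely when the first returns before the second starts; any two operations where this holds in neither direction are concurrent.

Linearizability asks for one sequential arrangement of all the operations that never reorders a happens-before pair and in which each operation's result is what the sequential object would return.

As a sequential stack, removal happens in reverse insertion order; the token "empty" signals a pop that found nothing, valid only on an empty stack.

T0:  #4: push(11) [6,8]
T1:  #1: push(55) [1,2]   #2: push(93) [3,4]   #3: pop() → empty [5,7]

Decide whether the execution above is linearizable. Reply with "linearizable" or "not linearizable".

prefix check: 1..6 passes, 1..7 fails once #3's time-7 response joins
the completed operations (3 total) allow one real-time order; the LIFO stack replay rejects it
every completion of the 1 pending operation (#4) was checked; none linearizes
e.g. #1, #2, #3 (pending dropped): illegal at step 3, since #3 pop() → empty cannot apply there

not linearizable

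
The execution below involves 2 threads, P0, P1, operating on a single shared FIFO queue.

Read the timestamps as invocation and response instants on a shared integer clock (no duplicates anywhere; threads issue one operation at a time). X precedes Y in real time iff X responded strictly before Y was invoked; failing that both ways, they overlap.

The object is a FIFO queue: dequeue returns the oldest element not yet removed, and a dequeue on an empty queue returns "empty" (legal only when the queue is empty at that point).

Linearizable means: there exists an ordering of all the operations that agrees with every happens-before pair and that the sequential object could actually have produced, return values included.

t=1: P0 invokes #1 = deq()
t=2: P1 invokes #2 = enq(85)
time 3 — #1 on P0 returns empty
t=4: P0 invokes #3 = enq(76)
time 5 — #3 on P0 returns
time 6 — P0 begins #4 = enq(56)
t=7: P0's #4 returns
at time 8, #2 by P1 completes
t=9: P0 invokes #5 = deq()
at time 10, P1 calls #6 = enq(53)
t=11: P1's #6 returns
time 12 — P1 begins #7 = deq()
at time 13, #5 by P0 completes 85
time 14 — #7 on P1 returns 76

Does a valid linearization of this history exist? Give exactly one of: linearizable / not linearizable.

one valid linearization: #1, #2, #3, #4, #5, #6, #7
step 1: #1 deq() → empty — queue <>
step 2: #2 enq(85) — queue <85>
step 3: #3 enq(76) — queue <85,76>
step 4: #4 enq(56) — queue <85,76,56>
step 5: #5 deq() → 85 — queue <76,56>
step 6: #6 enq(53) — queue <76,56,53>
step 7: #7 deq() → 76 — queue <56,53>

linearizable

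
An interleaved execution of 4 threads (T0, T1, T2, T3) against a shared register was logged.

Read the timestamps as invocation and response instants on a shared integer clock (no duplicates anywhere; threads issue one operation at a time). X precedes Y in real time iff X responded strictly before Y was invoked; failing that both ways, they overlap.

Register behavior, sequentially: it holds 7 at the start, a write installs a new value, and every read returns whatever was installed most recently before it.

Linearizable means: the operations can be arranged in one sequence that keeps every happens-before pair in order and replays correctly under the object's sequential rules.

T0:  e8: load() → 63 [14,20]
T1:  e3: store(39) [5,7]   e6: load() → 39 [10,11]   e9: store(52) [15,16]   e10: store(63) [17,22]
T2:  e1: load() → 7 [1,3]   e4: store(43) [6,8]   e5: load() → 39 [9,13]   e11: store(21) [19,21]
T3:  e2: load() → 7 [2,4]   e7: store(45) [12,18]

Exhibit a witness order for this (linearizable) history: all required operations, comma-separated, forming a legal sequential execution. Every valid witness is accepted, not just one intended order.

e1, e2, e4, e3, e5, e6, e7, e9, e10, e8, e11

step 1: e1 load() → 7 — value 7
step 2: e2 load() → 7 — value 7
step 3: e4 store(43) — value 43
step 4: e3 store(39) — value 39
step 5: e5 load() → 39 — value 39
step 6: e6 load() → 39 — value 39
step 7: e7 store(45) — value 45
step 8: e9 store(52) — value 52
step 9: e10 store(63) — value 63
step 10: e8 load() → 63 — value 63
step 11: e11 store(21) — value 21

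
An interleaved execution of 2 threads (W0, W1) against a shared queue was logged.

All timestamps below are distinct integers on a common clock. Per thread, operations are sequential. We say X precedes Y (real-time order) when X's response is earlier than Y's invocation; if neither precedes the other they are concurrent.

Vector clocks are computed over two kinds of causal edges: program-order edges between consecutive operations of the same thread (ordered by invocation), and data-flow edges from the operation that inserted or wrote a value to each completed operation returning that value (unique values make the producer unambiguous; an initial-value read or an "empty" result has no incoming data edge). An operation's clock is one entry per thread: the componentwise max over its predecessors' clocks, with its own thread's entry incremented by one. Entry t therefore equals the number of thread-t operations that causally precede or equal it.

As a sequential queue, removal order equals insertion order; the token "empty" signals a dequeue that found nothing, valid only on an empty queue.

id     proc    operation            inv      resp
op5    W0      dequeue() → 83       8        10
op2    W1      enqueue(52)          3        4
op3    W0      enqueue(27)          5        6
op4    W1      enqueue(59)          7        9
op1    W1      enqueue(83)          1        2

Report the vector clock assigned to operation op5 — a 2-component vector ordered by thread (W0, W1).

(2, 1)

invoked at 1, op1 has no predecessors; its own W1 bump gives (0, 1)
invoked at 5, op3 has no predecessors; its own W0 bump gives (1, 0)
op2 (invocation 3): componentwise max over VC(op1)=(0, 1), +1 at W1, giving (0, 2)
op4 (invocation 7): componentwise max over VC(op2)=(0, 2), +1 at W1, giving (0, 3)
op5 (invocation 8): componentwise max over VC(op1)=(0, 1), VC(op3)=(1, 0), +1 at W0, giving (2, 1)
target: VC(op5) = (2, 1)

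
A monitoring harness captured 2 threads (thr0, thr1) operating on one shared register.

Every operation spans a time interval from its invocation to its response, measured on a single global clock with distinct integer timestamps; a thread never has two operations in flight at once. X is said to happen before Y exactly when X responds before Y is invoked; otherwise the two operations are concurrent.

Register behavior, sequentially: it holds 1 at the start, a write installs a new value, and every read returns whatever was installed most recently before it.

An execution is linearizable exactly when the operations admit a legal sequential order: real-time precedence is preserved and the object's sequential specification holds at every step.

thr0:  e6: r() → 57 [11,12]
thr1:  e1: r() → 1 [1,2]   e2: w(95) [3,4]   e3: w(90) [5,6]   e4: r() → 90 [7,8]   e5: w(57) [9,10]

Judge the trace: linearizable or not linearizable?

linearizable

one valid linearization: e1, e2, e3, e4, e5, e6
after step 1 (e1 r() → 1): value 1
after step 2 (e2 w(95)): value 95
after step 3 (e3 w(90)): value 90
after step 4 (e4 r() → 90): value 90
after step 5 (e5 w(57)): value 57
after step 6 (e6 r() → 57): value 57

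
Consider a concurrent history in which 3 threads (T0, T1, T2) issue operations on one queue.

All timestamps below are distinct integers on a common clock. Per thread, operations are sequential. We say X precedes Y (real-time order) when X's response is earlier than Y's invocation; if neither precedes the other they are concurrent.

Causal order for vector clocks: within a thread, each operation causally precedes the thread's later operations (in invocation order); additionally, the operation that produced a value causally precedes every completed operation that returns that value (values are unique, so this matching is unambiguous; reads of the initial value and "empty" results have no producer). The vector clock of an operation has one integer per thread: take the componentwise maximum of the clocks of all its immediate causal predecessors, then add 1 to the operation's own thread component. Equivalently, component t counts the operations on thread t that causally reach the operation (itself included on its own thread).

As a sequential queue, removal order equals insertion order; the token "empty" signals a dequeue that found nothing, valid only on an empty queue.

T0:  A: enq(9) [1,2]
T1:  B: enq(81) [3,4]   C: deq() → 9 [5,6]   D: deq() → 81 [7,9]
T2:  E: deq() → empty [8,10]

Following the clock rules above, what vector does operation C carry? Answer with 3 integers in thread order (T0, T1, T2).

(1, 2, 0)

no predecessors for E (invoked 8): T2 increments from zero → (0, 0, 1)
no predecessors for B (invoked 3): T1 increments from zero → (0, 1, 0)
no predecessors for A (invoked 1): T0 increments from zero → (1, 0, 0)
C (invocation 5): componentwise max over VC(A)=(1, 0, 0), VC(B)=(0, 1, 0), +1 at T1, giving (1, 2, 0)
D (invocation 7): componentwise max over VC(B)=(0, 1, 0), VC(C)=(1, 2, 0), +1 at T1, giving (1, 3, 0)
target: VC(C) = (1, 2, 0)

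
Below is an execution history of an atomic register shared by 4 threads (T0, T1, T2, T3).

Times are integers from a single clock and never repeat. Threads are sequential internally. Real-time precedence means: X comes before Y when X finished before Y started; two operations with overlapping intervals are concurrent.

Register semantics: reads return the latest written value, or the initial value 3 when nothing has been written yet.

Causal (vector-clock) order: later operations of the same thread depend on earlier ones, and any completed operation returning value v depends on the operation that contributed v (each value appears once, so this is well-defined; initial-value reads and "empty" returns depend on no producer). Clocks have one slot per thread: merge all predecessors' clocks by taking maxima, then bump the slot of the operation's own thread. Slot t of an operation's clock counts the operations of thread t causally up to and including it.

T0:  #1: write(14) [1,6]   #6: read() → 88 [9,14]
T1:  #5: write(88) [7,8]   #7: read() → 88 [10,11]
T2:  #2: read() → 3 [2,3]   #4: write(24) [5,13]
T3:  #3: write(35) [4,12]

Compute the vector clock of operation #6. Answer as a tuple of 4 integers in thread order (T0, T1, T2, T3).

(2, 1, 0, 0)

invoked at 4, #3 has no predecessors; its own T3 bump gives (0, 0, 0, 1)
invoked at 2, #2 has no predecessors; its own T2 bump gives (0, 0, 1, 0)
invoked at 7, #5 has no predecessors; its own T1 bump gives (0, 1, 0, 0)
invoked at 1, #1 has no predecessors; its own T0 bump gives (1, 0, 0, 0)
#4 (invocation 5): componentwise max over VC(#2)=(0, 0, 1, 0), +1 at T2, giving (0, 0, 2, 0)
#7 (invocation 10): componentwise max over VC(#5)=(0, 1, 0, 0), +1 at T1, giving (0, 2, 0, 0)
#6 (invocation 9): componentwise max over VC(#1)=(1, 0, 0, 0), VC(#5)=(0, 1, 0, 0), +1 at T0, giving (2, 1, 0, 0)
target: VC(#6) = (2, 1, 0, 0)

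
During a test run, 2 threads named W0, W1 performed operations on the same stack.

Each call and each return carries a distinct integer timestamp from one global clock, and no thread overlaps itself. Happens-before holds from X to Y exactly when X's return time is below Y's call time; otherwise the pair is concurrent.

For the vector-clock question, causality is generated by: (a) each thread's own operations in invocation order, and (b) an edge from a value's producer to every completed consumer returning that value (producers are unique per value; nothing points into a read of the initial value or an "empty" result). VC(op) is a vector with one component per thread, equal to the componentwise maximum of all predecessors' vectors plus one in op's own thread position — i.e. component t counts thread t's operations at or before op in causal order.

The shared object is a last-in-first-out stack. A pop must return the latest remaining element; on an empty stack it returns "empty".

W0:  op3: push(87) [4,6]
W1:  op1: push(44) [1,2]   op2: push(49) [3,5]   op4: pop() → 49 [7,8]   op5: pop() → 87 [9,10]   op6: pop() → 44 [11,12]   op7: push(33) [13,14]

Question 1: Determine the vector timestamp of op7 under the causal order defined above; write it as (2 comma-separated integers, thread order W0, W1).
Answer: (1, 6)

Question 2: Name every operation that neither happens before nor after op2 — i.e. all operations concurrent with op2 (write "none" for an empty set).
Answer: op3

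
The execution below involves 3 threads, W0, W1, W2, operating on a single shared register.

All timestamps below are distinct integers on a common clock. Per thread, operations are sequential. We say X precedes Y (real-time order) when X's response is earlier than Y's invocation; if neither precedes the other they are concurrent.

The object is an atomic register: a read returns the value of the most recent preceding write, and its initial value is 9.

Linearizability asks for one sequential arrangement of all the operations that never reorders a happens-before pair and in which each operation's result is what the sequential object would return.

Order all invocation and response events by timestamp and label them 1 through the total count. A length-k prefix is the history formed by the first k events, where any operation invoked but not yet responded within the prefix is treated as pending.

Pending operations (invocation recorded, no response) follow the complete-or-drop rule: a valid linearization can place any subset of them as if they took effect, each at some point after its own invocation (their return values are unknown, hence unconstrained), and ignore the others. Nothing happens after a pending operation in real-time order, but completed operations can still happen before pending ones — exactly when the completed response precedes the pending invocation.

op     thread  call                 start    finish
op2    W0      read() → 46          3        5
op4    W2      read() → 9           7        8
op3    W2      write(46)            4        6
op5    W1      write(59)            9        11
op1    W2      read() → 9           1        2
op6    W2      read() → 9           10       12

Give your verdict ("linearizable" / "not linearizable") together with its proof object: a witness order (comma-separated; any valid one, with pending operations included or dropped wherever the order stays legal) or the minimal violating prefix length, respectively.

not linearizable — minimal violating prefix: 8 events

the violation lands at event 8, op4's response at time 8: events 1..7 linearize, events 1..8 do not
2 orders of the 4 completed register ops respect real time; none is legal
sample order op1, op2, op3, op4 stalls at step 2 — op2 read() → 46 has no legal effect
sample order op1, op3, op2, op4 stalls at step 4 — op4 read() → 9 has no legal effect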